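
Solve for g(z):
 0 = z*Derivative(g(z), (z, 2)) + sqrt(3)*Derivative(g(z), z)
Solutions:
 g(z) = C1 + C2*z^(1 - sqrt(3))


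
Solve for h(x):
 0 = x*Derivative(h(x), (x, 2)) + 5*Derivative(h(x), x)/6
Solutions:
 h(x) = C1 + C2*x^(1/6)


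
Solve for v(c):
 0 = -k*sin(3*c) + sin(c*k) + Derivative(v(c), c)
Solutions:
 v(c) = C1 - k*cos(3*c)/3 + cos(c*k)/k


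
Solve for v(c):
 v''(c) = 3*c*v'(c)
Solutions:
 v(c) = C1 + C2*erfi(sqrt(6)*c/2)


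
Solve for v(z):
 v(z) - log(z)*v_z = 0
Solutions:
 v(z) = C1*exp(li(z))


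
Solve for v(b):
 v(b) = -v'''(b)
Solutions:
 v(b) = C3*exp(-b) + (C1*sin(sqrt(3)*b/2) + C2*cos(sqrt(3)*b/2))*exp(b/2)


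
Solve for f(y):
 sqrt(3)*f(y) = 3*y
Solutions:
 f(y) = sqrt(3)*y


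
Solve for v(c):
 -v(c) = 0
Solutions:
 v(c) = 0


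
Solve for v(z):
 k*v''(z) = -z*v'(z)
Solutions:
 v(z) = C1 + C2*sqrt(k)*erf(sqrt(2)*z*sqrt(1/k)/2)


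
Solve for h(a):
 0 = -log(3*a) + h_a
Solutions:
 h(a) = C1 + a*log(a) - a + a*log(3)


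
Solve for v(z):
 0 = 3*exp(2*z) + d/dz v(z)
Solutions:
 v(z) = C1 - 3*exp(2*z)/2


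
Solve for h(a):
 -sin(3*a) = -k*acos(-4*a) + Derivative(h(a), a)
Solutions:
 h(a) = C1 + k*(a*acos(-4*a) + sqrt(1 - 16*a^2)/4) + cos(3*a)/3


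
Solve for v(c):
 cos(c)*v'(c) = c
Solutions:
 v(c) = C1 + Integral(c/cos(c), c)


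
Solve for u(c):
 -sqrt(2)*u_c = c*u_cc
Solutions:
 u(c) = C1 + C2*c^(1 - sqrt(2))


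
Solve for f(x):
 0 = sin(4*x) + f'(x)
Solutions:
 f(x) = C1 + cos(4*x)/4


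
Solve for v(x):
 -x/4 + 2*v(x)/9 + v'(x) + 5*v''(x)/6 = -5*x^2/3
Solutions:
 v(x) = C1*exp(x*(-9 + sqrt(21))/15) + C2*exp(-x*(sqrt(21) + 9)/15) - 15*x^2/2 + 549*x/8 - 4041/16


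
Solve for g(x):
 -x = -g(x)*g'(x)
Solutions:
 g(x) = -sqrt(C1 + x^2)
 g(x) = sqrt(C1 + x^2)


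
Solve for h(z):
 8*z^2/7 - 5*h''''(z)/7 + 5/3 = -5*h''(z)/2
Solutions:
 h(z) = C1 + C2*z + C3*exp(-sqrt(14)*z/2) + C4*exp(sqrt(14)*z/2) - 4*z^4/105 - 341*z^2/735


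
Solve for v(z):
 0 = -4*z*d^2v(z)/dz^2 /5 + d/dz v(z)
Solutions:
 v(z) = C1 + C2*z^(9/4)


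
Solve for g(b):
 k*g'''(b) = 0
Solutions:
 g(b) = C1 + C2*b + C3*b^2


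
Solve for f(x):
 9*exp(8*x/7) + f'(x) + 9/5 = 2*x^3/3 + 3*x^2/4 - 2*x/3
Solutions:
 f(x) = C1 + x^4/6 + x^3/4 - x^2/3 - 9*x/5 - 63*exp(8*x/7)/8


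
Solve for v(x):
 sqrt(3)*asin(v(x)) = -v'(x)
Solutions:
 Integral(1/asin(_y), (_y, v(x))) = C1 - sqrt(3)*x


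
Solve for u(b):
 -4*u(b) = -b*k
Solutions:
 u(b) = b*k/4


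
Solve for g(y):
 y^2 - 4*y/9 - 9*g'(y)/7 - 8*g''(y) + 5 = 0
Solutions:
 g(y) = C1 + C2*exp(-9*y/56) + 7*y^3/27 - 406*y^2/81 + 48307*y/729


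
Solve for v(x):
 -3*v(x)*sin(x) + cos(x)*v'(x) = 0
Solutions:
 v(x) = C1/cos(x)^3


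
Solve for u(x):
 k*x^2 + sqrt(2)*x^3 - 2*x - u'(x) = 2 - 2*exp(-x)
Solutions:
 u(x) = C1 + k*x^3/3 + sqrt(2)*x^4/4 - x^2 - 2*x - 2*exp(-x)


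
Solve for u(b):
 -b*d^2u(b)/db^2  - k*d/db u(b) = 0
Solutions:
 u(b) = C1 + b^(1 - re(k))*(C2*sin(log(b)*Abs(im(k))) + C3*cos(log(b)*im(k)))


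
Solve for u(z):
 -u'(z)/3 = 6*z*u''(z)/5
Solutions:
 u(z) = C1 + C2*z^(13/18)


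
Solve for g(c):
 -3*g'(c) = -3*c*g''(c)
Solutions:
 g(c) = C1 + C2*c^2


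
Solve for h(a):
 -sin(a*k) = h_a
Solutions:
 h(a) = C1 + cos(a*k)/k


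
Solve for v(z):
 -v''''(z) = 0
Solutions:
 v(z) = C1 + C2*z + C3*z^2 + C4*z^3


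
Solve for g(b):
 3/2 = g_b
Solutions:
 g(b) = C1 + 3*b/2


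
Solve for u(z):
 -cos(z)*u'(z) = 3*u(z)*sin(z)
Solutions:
 u(z) = C1*cos(z)^3


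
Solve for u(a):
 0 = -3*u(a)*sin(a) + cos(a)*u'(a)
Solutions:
 u(a) = C1/cos(a)^3


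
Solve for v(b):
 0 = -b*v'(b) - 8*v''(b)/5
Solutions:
 v(b) = C1 + C2*erf(sqrt(5)*b/4)


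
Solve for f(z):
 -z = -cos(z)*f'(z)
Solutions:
 f(z) = C1 + Integral(z/cos(z), z)


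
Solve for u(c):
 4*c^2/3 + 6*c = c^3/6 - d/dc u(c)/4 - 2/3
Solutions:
 u(c) = C1 + c^4/6 - 16*c^3/9 - 12*c^2 - 8*c/3


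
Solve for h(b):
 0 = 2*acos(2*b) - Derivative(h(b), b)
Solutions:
 h(b) = C1 + 2*b*acos(2*b) - sqrt(1 - 4*b^2)


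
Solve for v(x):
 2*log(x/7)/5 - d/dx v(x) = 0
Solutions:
 v(x) = C1 + 2*x*log(x)/5 - 2*x*log(7)/5 - 2*x/5


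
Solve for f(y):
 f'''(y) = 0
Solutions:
 f(y) = C1 + C2*y + C3*y^2


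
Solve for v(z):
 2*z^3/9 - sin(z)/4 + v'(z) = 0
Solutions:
 v(z) = C1 - z^4/18 - cos(z)/4


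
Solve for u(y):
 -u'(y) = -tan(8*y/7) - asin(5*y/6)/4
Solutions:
 u(y) = C1 + y*asin(5*y/6)/4 + sqrt(36 - 25*y^2)/20 - 7*log(cos(8*y/7))/8


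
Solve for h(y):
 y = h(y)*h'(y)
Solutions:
 h(y) = -sqrt(C1 + y^2)
 h(y) = sqrt(C1 + y^2)


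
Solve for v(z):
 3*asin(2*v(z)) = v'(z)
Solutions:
 Integral(1/asin(2*_y), (_y, v(z))) = C1 + 3*z


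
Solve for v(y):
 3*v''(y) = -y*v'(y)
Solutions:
 v(y) = C1 + C2*erf(sqrt(6)*y/6)


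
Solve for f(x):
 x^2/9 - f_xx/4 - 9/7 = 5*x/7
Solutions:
 f(x) = C1 + C2*x + x^4/27 - 10*x^3/21 - 18*x^2/7


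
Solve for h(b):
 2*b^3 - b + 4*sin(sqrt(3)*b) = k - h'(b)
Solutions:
 h(b) = C1 - b^4/2 + b^2/2 + b*k + 4*sqrt(3)*cos(sqrt(3)*b)/3


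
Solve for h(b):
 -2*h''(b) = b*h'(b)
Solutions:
 h(b) = C1 + C2*erf(b/2)


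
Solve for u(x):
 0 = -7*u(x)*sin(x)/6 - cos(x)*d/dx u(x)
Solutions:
 u(x) = C1*cos(x)^(7/6)


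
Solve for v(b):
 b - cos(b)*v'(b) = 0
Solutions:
 v(b) = C1 + Integral(b/cos(b), b)


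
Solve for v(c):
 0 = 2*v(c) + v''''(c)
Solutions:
 v(c) = (C1*sin(2^(3/4)*c/2) + C2*cos(2^(3/4)*c/2))*exp(-2^(3/4)*c/2) + (C3*sin(2^(3/4)*c/2) + C4*cos(2^(3/4)*c/2))*exp(2^(3/4)*c/2)


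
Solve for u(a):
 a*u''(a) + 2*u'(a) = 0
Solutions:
 u(a) = C1 + C2/a


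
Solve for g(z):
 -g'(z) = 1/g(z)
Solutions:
 g(z) = -sqrt(C1 - 2*z)
 g(z) = sqrt(C1 - 2*z)


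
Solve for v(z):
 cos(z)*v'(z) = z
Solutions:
 v(z) = C1 + Integral(z/cos(z), z)


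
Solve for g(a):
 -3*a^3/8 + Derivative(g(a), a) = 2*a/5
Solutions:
 g(a) = C1 + 3*a^4/32 + a^2/5


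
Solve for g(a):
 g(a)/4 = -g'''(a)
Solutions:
 g(a) = C3*exp(-2^(1/3)*a/2) + (C1*sin(2^(1/3)*sqrt(3)*a/4) + C2*cos(2^(1/3)*sqrt(3)*a/4))*exp(2^(1/3)*a/4)


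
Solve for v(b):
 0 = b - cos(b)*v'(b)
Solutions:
 v(b) = C1 + Integral(b/cos(b), b)


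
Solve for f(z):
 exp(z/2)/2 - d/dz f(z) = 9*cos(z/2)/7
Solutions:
 f(z) = C1 + exp(z/2) - 18*sin(z/2)/7


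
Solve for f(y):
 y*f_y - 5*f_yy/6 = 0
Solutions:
 f(y) = C1 + C2*erfi(sqrt(15)*y/5)


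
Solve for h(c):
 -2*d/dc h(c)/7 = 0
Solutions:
 h(c) = C1


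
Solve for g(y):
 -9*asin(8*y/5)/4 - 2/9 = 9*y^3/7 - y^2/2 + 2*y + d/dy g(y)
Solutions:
 g(y) = C1 - 9*y^4/28 + y^3/6 - y^2 - 9*y*asin(8*y/5)/4 - 2*y/9 - 9*sqrt(25 - 64*y^2)/32


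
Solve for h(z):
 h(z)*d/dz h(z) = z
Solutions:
 h(z) = -sqrt(C1 + z^2)
 h(z) = sqrt(C1 + z^2)


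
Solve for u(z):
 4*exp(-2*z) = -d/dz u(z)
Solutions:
 u(z) = C1 + 2*exp(-2*z)


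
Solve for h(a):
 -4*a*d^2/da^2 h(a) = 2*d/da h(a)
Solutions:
 h(a) = C1 + C2*sqrt(a)


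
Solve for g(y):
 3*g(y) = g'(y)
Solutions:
 g(y) = C1*exp(3*y)


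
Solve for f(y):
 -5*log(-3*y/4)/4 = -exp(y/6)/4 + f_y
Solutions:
 f(y) = C1 - 5*y*log(-y)/4 + 5*y*(-log(3) + 1 + 2*log(2))/4 + 3*exp(y/6)/2


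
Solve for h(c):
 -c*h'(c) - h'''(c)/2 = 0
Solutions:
 h(c) = C1 + Integral(C2*airyai(-2^(1/3)*c) + C3*airybi(-2^(1/3)*c), c)


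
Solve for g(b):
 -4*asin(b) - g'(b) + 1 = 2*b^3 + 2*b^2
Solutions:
 g(b) = C1 - b^4/2 - 2*b^3/3 - 4*b*asin(b) + b - 4*sqrt(1 - b^2)


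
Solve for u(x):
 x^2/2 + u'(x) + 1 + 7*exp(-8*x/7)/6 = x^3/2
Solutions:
 u(x) = C1 + x^4/8 - x^3/6 - x + 49*exp(-8*x/7)/48


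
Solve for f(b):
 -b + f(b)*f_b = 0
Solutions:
 f(b) = -sqrt(C1 + b^2)
 f(b) = sqrt(C1 + b^2)


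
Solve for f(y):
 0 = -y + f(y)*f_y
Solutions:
 f(y) = -sqrt(C1 + y^2)
 f(y) = sqrt(C1 + y^2)


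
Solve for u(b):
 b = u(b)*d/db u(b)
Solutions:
 u(b) = -sqrt(C1 + b^2)
 u(b) = sqrt(C1 + b^2)


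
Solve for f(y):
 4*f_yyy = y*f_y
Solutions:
 f(y) = C1 + Integral(C2*airyai(2^(1/3)*y/2) + C3*airybi(2^(1/3)*y/2), y)


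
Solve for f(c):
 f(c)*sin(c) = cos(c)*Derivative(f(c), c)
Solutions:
 f(c) = C1/cos(c)


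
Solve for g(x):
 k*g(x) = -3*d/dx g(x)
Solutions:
 g(x) = C1*exp(-k*x/3)


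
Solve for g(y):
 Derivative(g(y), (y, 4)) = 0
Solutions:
 g(y) = C1 + C2*y + C3*y^2 + C4*y^3


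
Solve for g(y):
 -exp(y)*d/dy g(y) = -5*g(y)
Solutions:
 g(y) = C1*exp(-5*exp(-y))


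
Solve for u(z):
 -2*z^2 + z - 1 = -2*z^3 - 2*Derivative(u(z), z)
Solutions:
 u(z) = C1 - z^4/4 + z^3/3 - z^2/4 + z/2


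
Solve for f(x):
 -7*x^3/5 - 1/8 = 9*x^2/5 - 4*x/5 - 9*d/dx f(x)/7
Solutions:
 f(x) = C1 + 49*x^4/180 + 7*x^3/15 - 14*x^2/45 + 7*x/72


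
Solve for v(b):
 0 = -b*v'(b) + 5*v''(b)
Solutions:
 v(b) = C1 + C2*erfi(sqrt(10)*b/10)


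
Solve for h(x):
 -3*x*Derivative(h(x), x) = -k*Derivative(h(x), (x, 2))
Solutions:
 h(x) = C1 + C2*erf(sqrt(6)*x*sqrt(-1/k)/2)/sqrt(-1/k)


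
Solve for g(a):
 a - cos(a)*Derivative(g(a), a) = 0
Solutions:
 g(a) = C1 + Integral(a/cos(a), a)


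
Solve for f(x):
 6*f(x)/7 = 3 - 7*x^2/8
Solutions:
 f(x) = 7/2 - 49*x^2/48


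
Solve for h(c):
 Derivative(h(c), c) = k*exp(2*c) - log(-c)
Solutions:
 h(c) = C1 - c*log(-c) + c + k*exp(2*c)/2


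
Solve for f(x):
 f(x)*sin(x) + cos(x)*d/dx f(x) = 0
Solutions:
 f(x) = C1*cos(x)


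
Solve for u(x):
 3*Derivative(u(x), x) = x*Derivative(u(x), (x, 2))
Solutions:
 u(x) = C1 + C2*x^4


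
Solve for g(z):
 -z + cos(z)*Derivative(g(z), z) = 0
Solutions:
 g(z) = C1 + Integral(z/cos(z), z)


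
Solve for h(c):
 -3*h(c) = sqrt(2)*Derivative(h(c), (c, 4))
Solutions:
 h(c) = (C1*sin(2^(3/8)*3^(1/4)*c/2) + C2*cos(2^(3/8)*3^(1/4)*c/2))*exp(-2^(3/8)*3^(1/4)*c/2) + (C3*sin(2^(3/8)*3^(1/4)*c/2) + C4*cos(2^(3/8)*3^(1/4)*c/2))*exp(2^(3/8)*3^(1/4)*c/2)


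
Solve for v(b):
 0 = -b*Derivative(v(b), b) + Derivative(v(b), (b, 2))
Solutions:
 v(b) = C1 + C2*erfi(sqrt(2)*b/2)


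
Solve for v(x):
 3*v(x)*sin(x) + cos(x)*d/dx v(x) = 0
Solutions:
 v(x) = C1*cos(x)^3


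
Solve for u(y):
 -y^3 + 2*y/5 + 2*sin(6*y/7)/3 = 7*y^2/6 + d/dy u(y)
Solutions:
 u(y) = C1 - y^4/4 - 7*y^3/18 + y^2/5 - 7*cos(6*y/7)/9


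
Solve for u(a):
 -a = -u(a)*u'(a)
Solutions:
 u(a) = -sqrt(C1 + a^2)
 u(a) = sqrt(C1 + a^2)


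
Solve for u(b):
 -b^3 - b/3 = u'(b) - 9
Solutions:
 u(b) = C1 - b^4/4 - b^2/6 + 9*b


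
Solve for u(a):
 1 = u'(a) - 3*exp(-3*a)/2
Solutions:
 u(a) = C1 + a - exp(-3*a)/2


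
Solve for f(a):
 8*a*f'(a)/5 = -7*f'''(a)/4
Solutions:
 f(a) = C1 + Integral(C2*airyai(-2*70^(2/3)*a/35) + C3*airybi(-2*70^(2/3)*a/35), a)


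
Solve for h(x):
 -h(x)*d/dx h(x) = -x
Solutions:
 h(x) = -sqrt(C1 + x^2)
 h(x) = sqrt(C1 + x^2)


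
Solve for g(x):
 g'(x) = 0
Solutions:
 g(x) = C1


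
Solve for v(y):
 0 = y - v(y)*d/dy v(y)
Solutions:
 v(y) = -sqrt(C1 + y^2)
 v(y) = sqrt(C1 + y^2)


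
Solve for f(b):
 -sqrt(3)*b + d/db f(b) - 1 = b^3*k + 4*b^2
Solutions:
 f(b) = C1 + b^4*k/4 + 4*b^3/3 + sqrt(3)*b^2/2 + b


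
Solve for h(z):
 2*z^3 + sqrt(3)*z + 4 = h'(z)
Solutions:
 h(z) = C1 + z^4/2 + sqrt(3)*z^2/2 + 4*z


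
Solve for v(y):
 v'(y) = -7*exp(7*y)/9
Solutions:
 v(y) = C1 - exp(7*y)/9


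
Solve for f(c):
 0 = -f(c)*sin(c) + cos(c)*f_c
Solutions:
 f(c) = C1/cos(c)


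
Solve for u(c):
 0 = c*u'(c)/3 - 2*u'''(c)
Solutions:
 u(c) = C1 + Integral(C2*airyai(6^(2/3)*c/6) + C3*airybi(6^(2/3)*c/6), c)


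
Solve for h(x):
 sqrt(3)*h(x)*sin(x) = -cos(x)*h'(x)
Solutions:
 h(x) = C1*cos(x)^(sqrt(3))


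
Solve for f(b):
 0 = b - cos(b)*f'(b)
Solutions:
 f(b) = C1 + Integral(b/cos(b), b)


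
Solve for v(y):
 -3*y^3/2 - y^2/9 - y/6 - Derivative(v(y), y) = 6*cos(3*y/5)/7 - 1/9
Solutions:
 v(y) = C1 - 3*y^4/8 - y^3/27 - y^2/12 + y/9 - 10*sin(3*y/5)/7


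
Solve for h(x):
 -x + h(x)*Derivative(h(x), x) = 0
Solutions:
 h(x) = -sqrt(C1 + x^2)
 h(x) = sqrt(C1 + x^2)


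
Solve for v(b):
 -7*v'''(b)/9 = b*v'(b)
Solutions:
 v(b) = C1 + Integral(C2*airyai(-21^(2/3)*b/7) + C3*airybi(-21^(2/3)*b/7), b)


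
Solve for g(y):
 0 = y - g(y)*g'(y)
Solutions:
 g(y) = -sqrt(C1 + y^2)
 g(y) = sqrt(C1 + y^2)


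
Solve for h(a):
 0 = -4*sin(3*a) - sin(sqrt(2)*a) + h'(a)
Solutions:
 h(a) = C1 - 4*cos(3*a)/3 - sqrt(2)*cos(sqrt(2)*a)/2


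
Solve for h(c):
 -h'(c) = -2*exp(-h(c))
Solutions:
 h(c) = log(C1 + 2*c)


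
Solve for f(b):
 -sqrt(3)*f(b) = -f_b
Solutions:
 f(b) = C1*exp(sqrt(3)*b)


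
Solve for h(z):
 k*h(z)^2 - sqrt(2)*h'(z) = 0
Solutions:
 h(z) = -2/(C1 + sqrt(2)*k*z)


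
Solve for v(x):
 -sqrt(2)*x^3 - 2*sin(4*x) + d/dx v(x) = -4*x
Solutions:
 v(x) = C1 + sqrt(2)*x^4/4 - 2*x^2 - cos(4*x)/2


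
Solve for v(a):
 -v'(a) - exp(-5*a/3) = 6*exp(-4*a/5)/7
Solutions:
 v(a) = C1 + 3*exp(-5*a/3)/5 + 15*exp(-4*a/5)/14


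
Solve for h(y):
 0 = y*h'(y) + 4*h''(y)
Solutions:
 h(y) = C1 + C2*erf(sqrt(2)*y/4)


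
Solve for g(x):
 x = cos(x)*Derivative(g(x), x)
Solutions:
 g(x) = C1 + Integral(x/cos(x), x)


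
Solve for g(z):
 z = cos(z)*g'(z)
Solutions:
 g(z) = C1 + Integral(z/cos(z), z)


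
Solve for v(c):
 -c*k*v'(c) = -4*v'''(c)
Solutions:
 v(c) = C1 + Integral(C2*airyai(2^(1/3)*c*k^(1/3)/2) + C3*airybi(2^(1/3)*c*k^(1/3)/2), c)


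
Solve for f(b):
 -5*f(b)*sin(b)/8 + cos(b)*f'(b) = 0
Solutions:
 f(b) = C1/cos(b)^(5/8)


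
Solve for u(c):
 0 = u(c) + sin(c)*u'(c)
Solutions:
 u(c) = C1*sqrt(cos(c) + 1)/sqrt(cos(c) - 1)


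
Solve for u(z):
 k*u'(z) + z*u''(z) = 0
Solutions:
 u(z) = C1 + z^(1 - re(k))*(C2*sin(log(z)*Abs(im(k))) + C3*cos(log(z)*im(k)))


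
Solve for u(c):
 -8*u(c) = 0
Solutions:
 u(c) = 0


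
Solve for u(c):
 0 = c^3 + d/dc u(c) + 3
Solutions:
 u(c) = C1 - c^4/4 - 3*c


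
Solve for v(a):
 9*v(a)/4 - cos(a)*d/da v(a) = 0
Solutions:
 v(a) = C1*(sin(a) + 1)^(9/8)/(sin(a) - 1)^(9/8)


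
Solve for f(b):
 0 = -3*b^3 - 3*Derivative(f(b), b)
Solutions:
 f(b) = C1 - b^4/4


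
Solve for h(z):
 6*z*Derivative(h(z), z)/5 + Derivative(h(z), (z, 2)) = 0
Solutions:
 h(z) = C1 + C2*erf(sqrt(15)*z/5)


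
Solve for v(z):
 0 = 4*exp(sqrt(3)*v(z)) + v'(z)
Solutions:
 v(z) = sqrt(3)*(2*log(1/(C1 + 4*z)) - log(3))/6


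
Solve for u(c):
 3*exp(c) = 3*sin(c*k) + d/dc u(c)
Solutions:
 u(c) = C1 + 3*exp(c) + 3*cos(c*k)/k


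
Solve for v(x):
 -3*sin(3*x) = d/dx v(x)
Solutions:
 v(x) = C1 + cos(3*x)


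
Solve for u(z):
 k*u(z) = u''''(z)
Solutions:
 u(z) = C1*exp(-k^(1/4)*z) + C2*exp(k^(1/4)*z) + C3*exp(-I*k^(1/4)*z) + C4*exp(I*k^(1/4)*z)


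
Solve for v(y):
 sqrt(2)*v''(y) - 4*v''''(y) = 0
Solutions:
 v(y) = C1 + C2*y + C3*exp(-2^(1/4)*y/2) + C4*exp(2^(1/4)*y/2)


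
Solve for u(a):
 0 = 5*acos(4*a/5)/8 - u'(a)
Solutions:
 u(a) = C1 + 5*a*acos(4*a/5)/8 - 5*sqrt(25 - 16*a^2)/32


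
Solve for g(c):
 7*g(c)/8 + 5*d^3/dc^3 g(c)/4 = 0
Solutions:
 g(c) = C3*exp(-10^(2/3)*7^(1/3)*c/10) + (C1*sin(10^(2/3)*sqrt(3)*7^(1/3)*c/20) + C2*cos(10^(2/3)*sqrt(3)*7^(1/3)*c/20))*exp(10^(2/3)*7^(1/3)*c/20)


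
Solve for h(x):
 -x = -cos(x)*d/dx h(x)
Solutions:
 h(x) = C1 + Integral(x/cos(x), x)


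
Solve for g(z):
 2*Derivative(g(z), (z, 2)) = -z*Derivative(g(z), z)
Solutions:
 g(z) = C1 + C2*erf(z/2)


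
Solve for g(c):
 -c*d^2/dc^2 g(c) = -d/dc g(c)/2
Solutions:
 g(c) = C1 + C2*c^(3/2)


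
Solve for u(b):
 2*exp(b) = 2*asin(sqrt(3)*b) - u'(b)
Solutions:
 u(b) = C1 + 2*b*asin(sqrt(3)*b) + 2*sqrt(3)*sqrt(1 - 3*b^2)/3 - 2*exp(b)


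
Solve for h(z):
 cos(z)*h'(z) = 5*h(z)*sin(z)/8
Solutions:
 h(z) = C1/cos(z)^(5/8)


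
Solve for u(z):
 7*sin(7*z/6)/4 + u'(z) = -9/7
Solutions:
 u(z) = C1 - 9*z/7 + 3*cos(7*z/6)/2


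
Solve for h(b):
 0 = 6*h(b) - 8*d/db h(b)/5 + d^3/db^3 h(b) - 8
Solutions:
 h(b) = C1*exp(3^(1/3)*b*(8*3^(1/3)/(sqrt(447945)/25 + 27)^(1/3) + 5*(sqrt(447945)/25 + 27)^(1/3))/30)*sin(sqrt(3)*b*(-5*(3*sqrt(447945)/25 + 81)^(1/3) + 24/(3*sqrt(447945)/25 + 81)^(1/3))/30) + C2*exp(3^(1/3)*b*(8*3^(1/3)/(sqrt(447945)/25 + 27)^(1/3) + 5*(sqrt(447945)/25 + 27)^(1/3))/30)*cos(sqrt(3)*b*(-5*(3*sqrt(447945)/25 + 81)^(1/3) + 24/(3*sqrt(447945)/25 + 81)^(1/3))/30) + C3*exp(-3^(1/3)*b*(8*3^(1/3)/(sqrt(447945)/25 + 27)^(1/3) + 5*(sqrt(447945)/25 + 27)^(1/3))/15) + 4/3


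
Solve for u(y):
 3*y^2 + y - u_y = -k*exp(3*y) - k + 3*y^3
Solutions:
 u(y) = C1 + k*y + k*exp(3*y)/3 - 3*y^4/4 + y^3 + y^2/2


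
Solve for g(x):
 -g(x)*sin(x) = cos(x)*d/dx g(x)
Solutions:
 g(x) = C1*cos(x)


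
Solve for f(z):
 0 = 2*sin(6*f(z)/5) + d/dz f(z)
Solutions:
 2*z + 5*log(cos(6*f(z)/5) - 1)/12 - 5*log(cos(6*f(z)/5) + 1)/12 = C1


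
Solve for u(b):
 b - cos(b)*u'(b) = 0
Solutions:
 u(b) = C1 + Integral(b/cos(b), b)


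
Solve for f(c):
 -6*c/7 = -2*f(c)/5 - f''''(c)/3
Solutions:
 f(c) = 15*c/7 + (C1*sin(10^(3/4)*3^(1/4)*c/10) + C2*cos(10^(3/4)*3^(1/4)*c/10))*exp(-10^(3/4)*3^(1/4)*c/10) + (C3*sin(10^(3/4)*3^(1/4)*c/10) + C4*cos(10^(3/4)*3^(1/4)*c/10))*exp(10^(3/4)*3^(1/4)*c/10)


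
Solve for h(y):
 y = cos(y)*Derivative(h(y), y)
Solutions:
 h(y) = C1 + Integral(y/cos(y), y)


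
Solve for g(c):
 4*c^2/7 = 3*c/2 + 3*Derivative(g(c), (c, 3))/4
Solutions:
 g(c) = C1 + C2*c + C3*c^2 + 4*c^5/315 - c^4/12


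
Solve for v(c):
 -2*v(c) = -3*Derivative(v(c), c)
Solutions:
 v(c) = C1*exp(2*c/3)


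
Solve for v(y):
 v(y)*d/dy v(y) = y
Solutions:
 v(y) = -sqrt(C1 + y^2)
 v(y) = sqrt(C1 + y^2)


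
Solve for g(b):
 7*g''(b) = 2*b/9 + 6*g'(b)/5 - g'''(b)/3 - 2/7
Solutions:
 g(b) = C1 + C2*exp(3*b*(-35 + sqrt(1265))/10) + C3*exp(-3*b*(35 + sqrt(1265))/10) - 5*b^2/54 - 955*b/1134


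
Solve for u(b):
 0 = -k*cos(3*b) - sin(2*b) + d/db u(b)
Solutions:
 u(b) = C1 + k*sin(3*b)/3 - cos(2*b)/2


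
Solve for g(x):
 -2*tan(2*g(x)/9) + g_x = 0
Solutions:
 g(x) = -9*asin(C1*exp(4*x/9))/2 + 9*pi/2
 g(x) = 9*asin(C1*exp(4*x/9))/2


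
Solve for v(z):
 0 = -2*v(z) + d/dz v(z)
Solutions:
 v(z) = C1*exp(2*z)


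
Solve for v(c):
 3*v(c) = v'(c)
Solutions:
 v(c) = C1*exp(3*c)


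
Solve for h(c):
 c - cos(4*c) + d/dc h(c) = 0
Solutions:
 h(c) = C1 - c^2/2 + sin(4*c)/4


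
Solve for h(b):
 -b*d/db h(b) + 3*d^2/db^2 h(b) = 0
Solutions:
 h(b) = C1 + C2*erfi(sqrt(6)*b/6)


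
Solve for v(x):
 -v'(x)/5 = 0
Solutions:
 v(x) = C1


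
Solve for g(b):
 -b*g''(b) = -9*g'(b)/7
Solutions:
 g(b) = C1 + C2*b^(16/7)


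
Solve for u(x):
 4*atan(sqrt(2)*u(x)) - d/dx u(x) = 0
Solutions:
 Integral(1/atan(sqrt(2)*_y), (_y, u(x))) = C1 + 4*x


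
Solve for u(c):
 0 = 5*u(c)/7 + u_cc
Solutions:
 u(c) = C1*sin(sqrt(35)*c/7) + C2*cos(sqrt(35)*c/7)


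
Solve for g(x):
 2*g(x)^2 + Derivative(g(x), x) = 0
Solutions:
 g(x) = 1/(C1 + 2*x)


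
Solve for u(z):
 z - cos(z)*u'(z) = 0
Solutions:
 u(z) = C1 + Integral(z/cos(z), z)


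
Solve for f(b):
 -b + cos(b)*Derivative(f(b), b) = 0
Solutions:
 f(b) = C1 + Integral(b/cos(b), b)


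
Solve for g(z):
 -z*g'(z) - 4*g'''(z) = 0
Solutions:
 g(z) = C1 + Integral(C2*airyai(-2^(1/3)*z/2) + C3*airybi(-2^(1/3)*z/2), z)


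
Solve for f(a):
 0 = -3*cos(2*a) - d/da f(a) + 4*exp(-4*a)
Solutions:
 f(a) = C1 - 3*sin(2*a)/2 - exp(-4*a)


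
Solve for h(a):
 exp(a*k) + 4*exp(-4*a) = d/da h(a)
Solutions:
 h(a) = C1 - exp(-4*a) + exp(a*k)/k


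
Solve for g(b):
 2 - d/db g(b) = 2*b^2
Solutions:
 g(b) = C1 - 2*b^3/3 + 2*b


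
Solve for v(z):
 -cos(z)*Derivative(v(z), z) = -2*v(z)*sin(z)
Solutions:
 v(z) = C1/cos(z)^2


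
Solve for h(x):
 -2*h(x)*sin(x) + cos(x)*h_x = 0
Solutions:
 h(x) = C1/cos(x)^2


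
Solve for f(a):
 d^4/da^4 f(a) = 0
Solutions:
 f(a) = C1 + C2*a + C3*a^2 + C4*a^3


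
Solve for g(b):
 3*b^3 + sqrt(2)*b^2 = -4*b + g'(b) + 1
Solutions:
 g(b) = C1 + 3*b^4/4 + sqrt(2)*b^3/3 + 2*b^2 - b


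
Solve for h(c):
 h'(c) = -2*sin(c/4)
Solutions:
 h(c) = C1 + 8*cos(c/4)


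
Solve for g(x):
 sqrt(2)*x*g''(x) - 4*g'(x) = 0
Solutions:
 g(x) = C1 + C2*x^(1 + 2*sqrt(2))


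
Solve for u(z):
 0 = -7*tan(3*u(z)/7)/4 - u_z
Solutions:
 u(z) = -7*asin(C1*exp(-3*z/4))/3 + 7*pi/3
 u(z) = 7*asin(C1*exp(-3*z/4))/3


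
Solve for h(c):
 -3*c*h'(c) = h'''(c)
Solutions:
 h(c) = C1 + Integral(C2*airyai(-3^(1/3)*c) + C3*airybi(-3^(1/3)*c), c)


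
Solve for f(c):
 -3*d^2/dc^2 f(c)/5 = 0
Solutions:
 f(c) = C1 + C2*c


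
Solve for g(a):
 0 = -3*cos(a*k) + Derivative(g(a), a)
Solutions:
 g(a) = C1 + 3*sin(a*k)/k


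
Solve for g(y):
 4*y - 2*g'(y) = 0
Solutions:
 g(y) = C1 + y^2


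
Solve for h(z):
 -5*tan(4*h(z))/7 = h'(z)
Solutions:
 h(z) = -asin(C1*exp(-20*z/7))/4 + pi/4
 h(z) = asin(C1*exp(-20*z/7))/4


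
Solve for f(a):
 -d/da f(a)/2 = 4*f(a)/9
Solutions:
 f(a) = C1*exp(-8*a/9)


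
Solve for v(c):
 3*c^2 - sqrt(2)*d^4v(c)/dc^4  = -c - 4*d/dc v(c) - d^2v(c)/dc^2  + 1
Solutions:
 v(c) = C1 + C2*exp(-c*(sqrt(2)/(sqrt(2 - sqrt(2)/108) + sqrt(2))^(1/3) + 6*(sqrt(2 - sqrt(2)/108) + sqrt(2))^(1/3))/12)*sin(c*(-sqrt(6)/(sqrt(2 - sqrt(2)/108) + sqrt(2))^(1/3) + 6*sqrt(3)*(sqrt(2 - sqrt(2)/108) + sqrt(2))^(1/3))/12) + C3*exp(-c*(sqrt(2)/(sqrt(2 - sqrt(2)/108) + sqrt(2))^(1/3) + 6*(sqrt(2 - sqrt(2)/108) + sqrt(2))^(1/3))/12)*cos(c*(-sqrt(6)/(sqrt(2 - sqrt(2)/108) + sqrt(2))^(1/3) + 6*sqrt(3)*(sqrt(2 - sqrt(2)/108) + sqrt(2))^(1/3))/12) + C4*exp(c*(sqrt(2)/(6*(sqrt(2 - sqrt(2)/108) + sqrt(2))^(1/3)) + (sqrt(2 - sqrt(2)/108) + sqrt(2))^(1/3))) - c^3/4 + c^2/16 + 7*c/32


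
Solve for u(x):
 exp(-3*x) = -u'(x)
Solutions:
 u(x) = C1 + exp(-3*x)/3


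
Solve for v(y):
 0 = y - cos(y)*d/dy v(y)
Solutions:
 v(y) = C1 + Integral(y/cos(y), y)


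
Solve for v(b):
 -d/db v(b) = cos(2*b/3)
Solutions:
 v(b) = C1 - 3*sin(2*b/3)/2


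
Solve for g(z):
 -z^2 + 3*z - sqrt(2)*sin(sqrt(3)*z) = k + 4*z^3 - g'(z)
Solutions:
 g(z) = C1 + k*z + z^4 + z^3/3 - 3*z^2/2 - sqrt(6)*cos(sqrt(3)*z)/3


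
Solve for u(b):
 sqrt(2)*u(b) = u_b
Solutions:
 u(b) = C1*exp(sqrt(2)*b)


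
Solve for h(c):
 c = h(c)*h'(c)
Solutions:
 h(c) = -sqrt(C1 + c^2)
 h(c) = sqrt(C1 + c^2)


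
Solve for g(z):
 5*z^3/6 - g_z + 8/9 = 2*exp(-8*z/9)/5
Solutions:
 g(z) = C1 + 5*z^4/24 + 8*z/9 + 9*exp(-8*z/9)/20


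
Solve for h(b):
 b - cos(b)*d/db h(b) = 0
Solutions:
 h(b) = C1 + Integral(b/cos(b), b)


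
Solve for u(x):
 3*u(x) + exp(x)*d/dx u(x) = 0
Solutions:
 u(x) = C1*exp(3*exp(-x))


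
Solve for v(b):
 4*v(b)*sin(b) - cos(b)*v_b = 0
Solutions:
 v(b) = C1/cos(b)^4


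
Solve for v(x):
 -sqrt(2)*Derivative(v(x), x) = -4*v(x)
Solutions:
 v(x) = C1*exp(2*sqrt(2)*x)


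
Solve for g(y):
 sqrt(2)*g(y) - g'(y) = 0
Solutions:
 g(y) = C1*exp(sqrt(2)*y)


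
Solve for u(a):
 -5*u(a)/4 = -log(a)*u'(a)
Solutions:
 u(a) = C1*exp(5*li(a)/4)


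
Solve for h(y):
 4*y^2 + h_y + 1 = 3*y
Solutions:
 h(y) = C1 - 4*y^3/3 + 3*y^2/2 - y


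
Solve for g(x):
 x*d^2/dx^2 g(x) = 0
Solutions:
 g(x) = C1 + C2*x


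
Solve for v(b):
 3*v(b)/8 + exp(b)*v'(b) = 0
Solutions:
 v(b) = C1*exp(3*exp(-b)/8)


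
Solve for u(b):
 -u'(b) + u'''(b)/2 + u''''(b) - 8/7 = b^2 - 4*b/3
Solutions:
 u(b) = C1 + C2*exp(-b*((6*sqrt(318) + 107)^(-1/3) + 2 + (6*sqrt(318) + 107)^(1/3))/12)*sin(sqrt(3)*b*(-(6*sqrt(318) + 107)^(1/3) + (6*sqrt(318) + 107)^(-1/3))/12) + C3*exp(-b*((6*sqrt(318) + 107)^(-1/3) + 2 + (6*sqrt(318) + 107)^(1/3))/12)*cos(sqrt(3)*b*(-(6*sqrt(318) + 107)^(1/3) + (6*sqrt(318) + 107)^(-1/3))/12) + C4*exp(b*(-1 + (6*sqrt(318) + 107)^(-1/3) + (6*sqrt(318) + 107)^(1/3))/6) - b^3/3 + 2*b^2/3 - 15*b/7


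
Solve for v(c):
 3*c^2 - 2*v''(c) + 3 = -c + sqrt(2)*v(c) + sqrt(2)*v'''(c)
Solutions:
 v(c) = C1*exp(c*(-2*sqrt(2) + 2/(2*sqrt(2) + 27/2 + sqrt(-32 + (4*sqrt(2) + 27)^2)/2)^(1/3) + (2*sqrt(2) + 27/2 + sqrt(-32 + (4*sqrt(2) + 27)^2)/2)^(1/3))/6)*sin(sqrt(3)*c*(-(2*sqrt(2) + 27/2 + sqrt(-32 + (4*sqrt(2) + 27)^2)/2)^(1/3) + 2/(2*sqrt(2) + 27/2 + sqrt(-32 + (4*sqrt(2) + 27)^2)/2)^(1/3))/6) + C2*exp(c*(-2*sqrt(2) + 2/(2*sqrt(2) + 27/2 + sqrt(-32 + (4*sqrt(2) + 27)^2)/2)^(1/3) + (2*sqrt(2) + 27/2 + sqrt(-32 + (4*sqrt(2) + 27)^2)/2)^(1/3))/6)*cos(sqrt(3)*c*(-(2*sqrt(2) + 27/2 + sqrt(-32 + (4*sqrt(2) + 27)^2)/2)^(1/3) + 2/(2*sqrt(2) + 27/2 + sqrt(-32 + (4*sqrt(2) + 27)^2)/2)^(1/3))/6) + C3*exp(-c*(2/(2*sqrt(2) + 27/2 + sqrt(-32 + (4*sqrt(2) + 27)^2)/2)^(1/3) + sqrt(2) + (2*sqrt(2) + 27/2 + sqrt(-32 + (4*sqrt(2) + 27)^2)/2)^(1/3))/3) + 3*sqrt(2)*c^2/2 + sqrt(2)*c/2 - 6 + 3*sqrt(2)/2


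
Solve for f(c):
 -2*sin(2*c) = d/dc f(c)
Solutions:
 f(c) = C1 + cos(2*c)


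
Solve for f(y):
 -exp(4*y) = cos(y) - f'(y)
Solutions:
 f(y) = C1 + exp(4*y)/4 + sin(y)


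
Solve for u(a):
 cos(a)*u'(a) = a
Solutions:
 u(a) = C1 + Integral(a/cos(a), a)


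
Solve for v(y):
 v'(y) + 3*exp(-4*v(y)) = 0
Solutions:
 v(y) = log(-I*(C1 - 12*y)^(1/4))
 v(y) = log(I*(C1 - 12*y)^(1/4))
 v(y) = log(-(C1 - 12*y)^(1/4))
 v(y) = log(C1 - 12*y)/4


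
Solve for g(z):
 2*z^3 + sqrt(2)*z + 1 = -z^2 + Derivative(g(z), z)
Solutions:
 g(z) = C1 + z^4/2 + z^3/3 + sqrt(2)*z^2/2 + z


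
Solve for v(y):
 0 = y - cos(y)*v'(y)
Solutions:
 v(y) = C1 + Integral(y/cos(y), y)


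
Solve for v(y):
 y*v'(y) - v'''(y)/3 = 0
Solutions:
 v(y) = C1 + Integral(C2*airyai(3^(1/3)*y) + C3*airybi(3^(1/3)*y), y)


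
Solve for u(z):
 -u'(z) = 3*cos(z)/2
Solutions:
 u(z) = C1 - 3*sin(z)/2


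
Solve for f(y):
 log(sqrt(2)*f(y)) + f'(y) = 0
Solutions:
 2*Integral(1/(2*log(_y) + log(2)), (_y, f(y))) = C1 - y


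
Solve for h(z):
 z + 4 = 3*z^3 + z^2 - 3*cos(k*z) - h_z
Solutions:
 h(z) = C1 + 3*z^4/4 + z^3/3 - z^2/2 - 4*z - 3*sin(k*z)/k


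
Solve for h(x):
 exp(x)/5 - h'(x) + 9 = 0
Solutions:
 h(x) = C1 + 9*x + exp(x)/5


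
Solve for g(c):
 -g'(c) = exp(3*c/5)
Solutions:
 g(c) = C1 - 5*exp(3*c/5)/3


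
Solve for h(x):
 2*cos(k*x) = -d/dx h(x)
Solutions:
 h(x) = C1 - 2*sin(k*x)/k


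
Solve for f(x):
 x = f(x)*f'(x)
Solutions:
 f(x) = -sqrt(C1 + x^2)
 f(x) = sqrt(C1 + x^2)


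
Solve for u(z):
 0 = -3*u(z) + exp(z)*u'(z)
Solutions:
 u(z) = C1*exp(-3*exp(-z))


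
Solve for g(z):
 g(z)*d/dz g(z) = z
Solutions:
 g(z) = -sqrt(C1 + z^2)
 g(z) = sqrt(C1 + z^2)


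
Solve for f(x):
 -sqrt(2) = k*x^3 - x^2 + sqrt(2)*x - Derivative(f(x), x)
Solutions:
 f(x) = C1 + k*x^4/4 - x^3/3 + sqrt(2)*x^2/2 + sqrt(2)*x


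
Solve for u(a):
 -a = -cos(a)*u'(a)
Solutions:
 u(a) = C1 + Integral(a/cos(a), a)


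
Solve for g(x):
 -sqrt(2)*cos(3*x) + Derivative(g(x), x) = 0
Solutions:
 g(x) = C1 + sqrt(2)*sin(3*x)/3


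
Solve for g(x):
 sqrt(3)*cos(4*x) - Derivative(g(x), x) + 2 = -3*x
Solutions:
 g(x) = C1 + 3*x^2/2 + 2*x + sqrt(3)*sin(4*x)/4


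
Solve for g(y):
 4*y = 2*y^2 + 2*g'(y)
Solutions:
 g(y) = C1 - y^3/3 + y^2


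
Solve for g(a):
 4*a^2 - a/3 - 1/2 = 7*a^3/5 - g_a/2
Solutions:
 g(a) = C1 + 7*a^4/10 - 8*a^3/3 + a^2/3 + a


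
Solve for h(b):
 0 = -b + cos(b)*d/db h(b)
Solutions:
 h(b) = C1 + Integral(b/cos(b), b)


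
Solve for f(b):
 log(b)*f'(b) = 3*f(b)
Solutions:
 f(b) = C1*exp(3*li(b))


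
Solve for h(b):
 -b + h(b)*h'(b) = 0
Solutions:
 h(b) = -sqrt(C1 + b^2)
 h(b) = sqrt(C1 + b^2)


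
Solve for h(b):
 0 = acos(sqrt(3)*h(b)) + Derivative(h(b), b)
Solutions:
 Integral(1/acos(sqrt(3)*_y), (_y, h(b))) = C1 - b


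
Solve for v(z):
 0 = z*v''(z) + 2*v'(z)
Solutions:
 v(z) = C1 + C2/z


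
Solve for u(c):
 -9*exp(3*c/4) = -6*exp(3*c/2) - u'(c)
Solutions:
 u(c) = C1 + 12*exp(3*c/4) - 4*exp(3*c/2)


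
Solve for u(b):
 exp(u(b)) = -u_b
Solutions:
 u(b) = log(1/(C1 + b))


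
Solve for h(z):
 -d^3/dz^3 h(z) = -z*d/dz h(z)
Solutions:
 h(z) = C1 + Integral(C2*airyai(z) + C3*airybi(z), z)


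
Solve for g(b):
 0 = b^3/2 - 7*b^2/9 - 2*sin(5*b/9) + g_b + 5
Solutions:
 g(b) = C1 - b^4/8 + 7*b^3/27 - 5*b - 18*cos(5*b/9)/5


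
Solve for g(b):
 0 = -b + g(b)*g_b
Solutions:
 g(b) = -sqrt(C1 + b^2)
 g(b) = sqrt(C1 + b^2)


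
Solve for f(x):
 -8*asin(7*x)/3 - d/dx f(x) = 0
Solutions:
 f(x) = C1 - 8*x*asin(7*x)/3 - 8*sqrt(1 - 49*x^2)/21


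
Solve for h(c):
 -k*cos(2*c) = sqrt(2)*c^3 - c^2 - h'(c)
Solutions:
 h(c) = C1 + sqrt(2)*c^4/4 - c^3/3 + k*sin(2*c)/2


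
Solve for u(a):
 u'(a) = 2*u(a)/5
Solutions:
 u(a) = C1*exp(2*a/5)


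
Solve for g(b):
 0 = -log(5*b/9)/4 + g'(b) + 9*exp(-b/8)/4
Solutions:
 g(b) = C1 + b*log(b)/4 + b*(-2*log(3) - 1 + log(5))/4 + 18*exp(-b/8)


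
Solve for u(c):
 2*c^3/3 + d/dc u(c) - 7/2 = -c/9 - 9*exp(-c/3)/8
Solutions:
 u(c) = C1 - c^4/6 - c^2/18 + 7*c/2 + 27*exp(-c/3)/8


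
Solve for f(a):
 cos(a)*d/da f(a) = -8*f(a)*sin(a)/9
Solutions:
 f(a) = C1*cos(a)^(8/9)


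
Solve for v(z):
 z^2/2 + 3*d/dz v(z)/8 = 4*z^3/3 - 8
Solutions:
 v(z) = C1 + 8*z^4/9 - 4*z^3/9 - 64*z/3


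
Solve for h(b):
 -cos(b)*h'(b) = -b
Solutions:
 h(b) = C1 + Integral(b/cos(b), b)


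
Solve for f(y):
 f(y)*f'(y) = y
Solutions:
 f(y) = -sqrt(C1 + y^2)
 f(y) = sqrt(C1 + y^2)


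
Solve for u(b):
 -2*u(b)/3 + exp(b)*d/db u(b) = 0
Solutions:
 u(b) = C1*exp(-2*exp(-b)/3)


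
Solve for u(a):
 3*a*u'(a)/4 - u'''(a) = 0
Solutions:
 u(a) = C1 + Integral(C2*airyai(6^(1/3)*a/2) + C3*airybi(6^(1/3)*a/2), a)


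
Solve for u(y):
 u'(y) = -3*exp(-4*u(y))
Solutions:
 u(y) = log(-I*(C1 - 12*y)^(1/4))
 u(y) = log(I*(C1 - 12*y)^(1/4))
 u(y) = log(-(C1 - 12*y)^(1/4))
 u(y) = log(C1 - 12*y)/4


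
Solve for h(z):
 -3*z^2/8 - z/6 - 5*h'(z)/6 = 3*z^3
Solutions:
 h(z) = C1 - 9*z^4/10 - 3*z^3/20 - z^2/10


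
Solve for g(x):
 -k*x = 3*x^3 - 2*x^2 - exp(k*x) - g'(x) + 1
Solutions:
 g(x) = C1 + k*x^2/2 + 3*x^4/4 - 2*x^3/3 + x - exp(k*x)/k


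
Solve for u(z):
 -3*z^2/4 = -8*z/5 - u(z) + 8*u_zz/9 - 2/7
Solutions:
 u(z) = C1*exp(-3*sqrt(2)*z/4) + C2*exp(3*sqrt(2)*z/4) + 3*z^2/4 - 8*z/5 + 22/21


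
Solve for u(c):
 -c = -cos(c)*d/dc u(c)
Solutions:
 u(c) = C1 + Integral(c/cos(c), c)


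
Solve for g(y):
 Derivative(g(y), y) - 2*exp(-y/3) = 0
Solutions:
 g(y) = C1 - 6*exp(-y/3)


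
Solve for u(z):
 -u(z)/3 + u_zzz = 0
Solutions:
 u(z) = C3*exp(3^(2/3)*z/3) + (C1*sin(3^(1/6)*z/2) + C2*cos(3^(1/6)*z/2))*exp(-3^(2/3)*z/6)


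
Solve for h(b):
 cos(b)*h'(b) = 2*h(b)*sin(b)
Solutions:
 h(b) = C1/cos(b)^2


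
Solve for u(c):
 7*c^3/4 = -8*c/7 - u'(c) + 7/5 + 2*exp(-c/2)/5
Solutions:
 u(c) = C1 - 7*c^4/16 - 4*c^2/7 + 7*c/5 - 4*exp(-c/2)/5


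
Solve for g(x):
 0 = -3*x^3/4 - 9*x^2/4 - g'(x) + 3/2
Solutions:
 g(x) = C1 - 3*x^4/16 - 3*x^3/4 + 3*x/2


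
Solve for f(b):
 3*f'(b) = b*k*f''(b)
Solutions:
 f(b) = C1 + b^(((re(k) + 3)*re(k) + im(k)^2)/(re(k)^2 + im(k)^2))*(C2*sin(3*log(b)*Abs(im(k))/(re(k)^2 + im(k)^2)) + C3*cos(3*log(b)*im(k)/(re(k)^2 + im(k)^2)))


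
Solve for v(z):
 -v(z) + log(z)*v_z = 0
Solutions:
 v(z) = C1*exp(li(z))


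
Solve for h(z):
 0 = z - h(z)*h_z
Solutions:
 h(z) = -sqrt(C1 + z^2)
 h(z) = sqrt(C1 + z^2)


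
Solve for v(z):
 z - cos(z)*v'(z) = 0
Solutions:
 v(z) = C1 + Integral(z/cos(z), z)


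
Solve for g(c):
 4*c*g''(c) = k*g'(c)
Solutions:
 g(c) = C1 + c^(re(k)/4 + 1)*(C2*sin(log(c)*Abs(im(k))/4) + C3*cos(log(c)*im(k)/4))


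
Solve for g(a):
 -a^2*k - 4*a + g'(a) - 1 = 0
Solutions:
 g(a) = C1 + a^3*k/3 + 2*a^2 + a


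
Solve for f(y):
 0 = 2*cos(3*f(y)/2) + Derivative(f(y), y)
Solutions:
 f(y) = -2*asin((C1 + exp(6*y))/(C1 - exp(6*y)))/3 + 2*pi/3
 f(y) = 2*asin((C1 + exp(6*y))/(C1 - exp(6*y)))/3


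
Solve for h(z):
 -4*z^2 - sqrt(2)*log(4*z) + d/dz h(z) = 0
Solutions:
 h(z) = C1 + 4*z^3/3 + sqrt(2)*z*log(z) - sqrt(2)*z + 2*sqrt(2)*z*log(2)


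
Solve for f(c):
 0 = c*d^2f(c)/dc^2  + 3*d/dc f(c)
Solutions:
 f(c) = C1 + C2/c^2


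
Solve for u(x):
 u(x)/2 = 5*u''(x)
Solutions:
 u(x) = C1*exp(-sqrt(10)*x/10) + C2*exp(sqrt(10)*x/10)


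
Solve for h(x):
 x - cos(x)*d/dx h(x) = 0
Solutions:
 h(x) = C1 + Integral(x/cos(x), x)


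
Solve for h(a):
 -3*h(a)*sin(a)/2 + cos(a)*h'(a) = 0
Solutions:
 h(a) = C1/cos(a)^(3/2)


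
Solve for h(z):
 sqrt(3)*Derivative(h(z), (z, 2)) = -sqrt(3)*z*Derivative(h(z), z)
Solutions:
 h(z) = C1 + C2*erf(sqrt(2)*z/2)


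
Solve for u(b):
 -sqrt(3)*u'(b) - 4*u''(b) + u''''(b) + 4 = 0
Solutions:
 u(b) = C1 + C2*exp(-sqrt(3)*b) + C3*exp(b*(sqrt(3) + sqrt(7))/2) + C4*exp(b*(-sqrt(7) + sqrt(3))/2) + 4*sqrt(3)*b/3


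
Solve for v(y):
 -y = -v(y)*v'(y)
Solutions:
 v(y) = -sqrt(C1 + y^2)
 v(y) = sqrt(C1 + y^2)


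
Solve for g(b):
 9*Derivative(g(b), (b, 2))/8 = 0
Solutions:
 g(b) = C1 + C2*b


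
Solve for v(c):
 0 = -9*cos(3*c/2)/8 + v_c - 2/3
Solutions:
 v(c) = C1 + 2*c/3 + 3*sin(3*c/2)/4


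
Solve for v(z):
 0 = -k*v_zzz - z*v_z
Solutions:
 v(z) = C1 + Integral(C2*airyai(z*(-1/k)^(1/3)) + C3*airybi(z*(-1/k)^(1/3)), z)


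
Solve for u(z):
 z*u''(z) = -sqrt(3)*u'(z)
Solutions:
 u(z) = C1 + C2*z^(1 - sqrt(3))


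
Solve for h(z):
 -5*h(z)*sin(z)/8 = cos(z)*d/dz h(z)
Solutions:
 h(z) = C1*cos(z)^(5/8)


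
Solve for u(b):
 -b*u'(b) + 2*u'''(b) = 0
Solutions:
 u(b) = C1 + Integral(C2*airyai(2^(2/3)*b/2) + C3*airybi(2^(2/3)*b/2), b)


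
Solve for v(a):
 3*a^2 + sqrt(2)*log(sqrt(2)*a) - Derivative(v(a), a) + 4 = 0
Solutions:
 v(a) = C1 + a^3 + sqrt(2)*a*log(a) - sqrt(2)*a + sqrt(2)*a*log(2)/2 + 4*a


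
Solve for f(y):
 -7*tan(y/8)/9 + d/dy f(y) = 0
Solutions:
 f(y) = C1 - 56*log(cos(y/8))/9


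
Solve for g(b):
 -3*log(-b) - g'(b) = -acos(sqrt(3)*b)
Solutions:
 g(b) = C1 - 3*b*log(-b) + b*acos(sqrt(3)*b) + 3*b - sqrt(3)*sqrt(1 - 3*b^2)/3


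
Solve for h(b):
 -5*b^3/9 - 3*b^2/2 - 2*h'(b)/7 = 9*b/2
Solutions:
 h(b) = C1 - 35*b^4/72 - 7*b^3/4 - 63*b^2/8


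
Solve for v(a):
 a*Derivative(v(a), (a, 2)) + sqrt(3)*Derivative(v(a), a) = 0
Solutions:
 v(a) = C1 + C2*a^(1 - sqrt(3))


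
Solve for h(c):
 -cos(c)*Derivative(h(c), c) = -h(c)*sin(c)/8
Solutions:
 h(c) = C1/cos(c)^(1/8)


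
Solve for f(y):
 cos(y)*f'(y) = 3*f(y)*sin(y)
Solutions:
 f(y) = C1/cos(y)^3


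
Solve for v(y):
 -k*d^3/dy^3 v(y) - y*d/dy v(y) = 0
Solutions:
 v(y) = C1 + Integral(C2*airyai(y*(-1/k)^(1/3)) + C3*airybi(y*(-1/k)^(1/3)), y)


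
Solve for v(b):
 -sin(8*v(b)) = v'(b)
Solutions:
 v(b) = -acos((-C1 - exp(16*b))/(C1 - exp(16*b)))/8 + pi/4
 v(b) = acos((-C1 - exp(16*b))/(C1 - exp(16*b)))/8


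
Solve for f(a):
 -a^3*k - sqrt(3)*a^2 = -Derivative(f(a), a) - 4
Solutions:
 f(a) = C1 + a^4*k/4 + sqrt(3)*a^3/3 - 4*a


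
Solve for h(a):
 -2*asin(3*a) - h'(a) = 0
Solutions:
 h(a) = C1 - 2*a*asin(3*a) - 2*sqrt(1 - 9*a^2)/3


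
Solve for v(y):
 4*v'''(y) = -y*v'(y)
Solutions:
 v(y) = C1 + Integral(C2*airyai(-2^(1/3)*y/2) + C3*airybi(-2^(1/3)*y/2), y)


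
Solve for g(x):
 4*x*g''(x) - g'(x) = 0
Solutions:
 g(x) = C1 + C2*x^(5/4)


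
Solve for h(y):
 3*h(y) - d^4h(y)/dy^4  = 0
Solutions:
 h(y) = C1*exp(-3^(1/4)*y) + C2*exp(3^(1/4)*y) + C3*sin(3^(1/4)*y) + C4*cos(3^(1/4)*y)


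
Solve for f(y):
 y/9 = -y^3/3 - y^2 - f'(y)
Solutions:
 f(y) = C1 - y^4/12 - y^3/3 - y^2/18


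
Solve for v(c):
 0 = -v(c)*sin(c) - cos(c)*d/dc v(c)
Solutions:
 v(c) = C1*cos(c)


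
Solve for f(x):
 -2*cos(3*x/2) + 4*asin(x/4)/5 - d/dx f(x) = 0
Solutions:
 f(x) = C1 + 4*x*asin(x/4)/5 + 4*sqrt(16 - x^2)/5 - 4*sin(3*x/2)/3


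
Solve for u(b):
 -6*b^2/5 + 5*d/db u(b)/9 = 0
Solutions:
 u(b) = C1 + 18*b^3/25


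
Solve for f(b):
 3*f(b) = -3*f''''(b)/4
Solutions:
 f(b) = (C1*sin(b) + C2*cos(b))*exp(-b) + (C3*sin(b) + C4*cos(b))*exp(b)


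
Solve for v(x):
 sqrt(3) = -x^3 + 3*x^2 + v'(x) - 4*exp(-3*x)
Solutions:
 v(x) = C1 + x^4/4 - x^3 + sqrt(3)*x - 4*exp(-3*x)/3


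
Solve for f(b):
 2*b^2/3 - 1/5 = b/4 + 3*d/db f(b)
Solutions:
 f(b) = C1 + 2*b^3/27 - b^2/24 - b/15


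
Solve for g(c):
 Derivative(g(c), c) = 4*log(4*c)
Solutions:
 g(c) = C1 + 4*c*log(c) - 4*c + c*log(256)


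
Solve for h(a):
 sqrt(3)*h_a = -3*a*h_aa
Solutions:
 h(a) = C1 + C2*a^(1 - sqrt(3)/3)


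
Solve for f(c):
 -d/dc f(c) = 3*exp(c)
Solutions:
 f(c) = C1 - 3*exp(c)


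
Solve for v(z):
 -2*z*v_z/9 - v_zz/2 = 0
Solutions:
 v(z) = C1 + C2*erf(sqrt(2)*z/3)


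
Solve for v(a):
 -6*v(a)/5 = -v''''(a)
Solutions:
 v(a) = C1*exp(-5^(3/4)*6^(1/4)*a/5) + C2*exp(5^(3/4)*6^(1/4)*a/5) + C3*sin(5^(3/4)*6^(1/4)*a/5) + C4*cos(5^(3/4)*6^(1/4)*a/5)


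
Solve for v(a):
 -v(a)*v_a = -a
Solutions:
 v(a) = -sqrt(C1 + a^2)
 v(a) = sqrt(C1 + a^2)


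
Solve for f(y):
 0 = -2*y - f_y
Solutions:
 f(y) = C1 - y^2


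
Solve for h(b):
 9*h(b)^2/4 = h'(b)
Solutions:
 h(b) = -4/(C1 + 9*b)


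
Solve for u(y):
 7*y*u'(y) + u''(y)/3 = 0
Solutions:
 u(y) = C1 + C2*erf(sqrt(42)*y/2)


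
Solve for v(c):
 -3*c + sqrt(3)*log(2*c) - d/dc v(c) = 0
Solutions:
 v(c) = C1 - 3*c^2/2 + sqrt(3)*c*log(c) - sqrt(3)*c + sqrt(3)*c*log(2)


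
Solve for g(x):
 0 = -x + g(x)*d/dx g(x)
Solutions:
 g(x) = -sqrt(C1 + x^2)
 g(x) = sqrt(C1 + x^2)


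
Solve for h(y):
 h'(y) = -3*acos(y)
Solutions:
 h(y) = C1 - 3*y*acos(y) + 3*sqrt(1 - y^2)


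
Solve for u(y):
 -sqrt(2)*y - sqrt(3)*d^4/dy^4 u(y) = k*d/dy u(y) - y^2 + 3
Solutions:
 u(y) = C1 + C2*exp(3^(5/6)*y*(-k)^(1/3)/3) + C3*exp(y*(-k)^(1/3)*(-3^(5/6) + 3*3^(1/3)*I)/6) + C4*exp(-y*(-k)^(1/3)*(3^(5/6) + 3*3^(1/3)*I)/6) + y^3/(3*k) - sqrt(2)*y^2/(2*k) - 3*y/k


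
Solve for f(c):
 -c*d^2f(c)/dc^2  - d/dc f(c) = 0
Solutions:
 f(c) = C1 + C2*log(c)


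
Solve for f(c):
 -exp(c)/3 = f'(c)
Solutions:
 f(c) = C1 - exp(c)/3


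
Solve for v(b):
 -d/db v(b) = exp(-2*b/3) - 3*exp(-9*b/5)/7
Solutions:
 v(b) = C1 + 3*exp(-2*b/3)/2 - 5*exp(-9*b/5)/21


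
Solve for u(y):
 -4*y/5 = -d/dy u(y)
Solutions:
 u(y) = C1 + 2*y^2/5


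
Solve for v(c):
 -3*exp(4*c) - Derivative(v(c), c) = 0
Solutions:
 v(c) = C1 - 3*exp(4*c)/4


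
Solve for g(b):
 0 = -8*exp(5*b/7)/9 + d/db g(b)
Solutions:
 g(b) = C1 + 56*exp(5*b/7)/45


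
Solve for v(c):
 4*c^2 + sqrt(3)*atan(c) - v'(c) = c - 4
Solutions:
 v(c) = C1 + 4*c^3/3 - c^2/2 + 4*c + sqrt(3)*(c*atan(c) - log(c^2 + 1)/2)


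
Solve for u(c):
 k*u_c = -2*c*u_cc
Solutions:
 u(c) = C1 + c^(1 - re(k)/2)*(C2*sin(log(c)*Abs(im(k))/2) + C3*cos(log(c)*im(k)/2))


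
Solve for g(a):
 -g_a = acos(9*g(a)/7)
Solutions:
 Integral(1/acos(9*_y/7), (_y, g(a))) = C1 - a


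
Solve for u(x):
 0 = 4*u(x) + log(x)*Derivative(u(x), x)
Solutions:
 u(x) = C1*exp(-4*li(x))


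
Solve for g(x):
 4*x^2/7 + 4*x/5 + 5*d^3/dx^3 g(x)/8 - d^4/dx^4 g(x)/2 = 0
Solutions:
 g(x) = C1 + C2*x + C3*x^2 + C4*exp(5*x/4) - 8*x^5/525 - 4*x^4/35 - 64*x^3/175


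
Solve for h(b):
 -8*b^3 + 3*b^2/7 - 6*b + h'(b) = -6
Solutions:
 h(b) = C1 + 2*b^4 - b^3/7 + 3*b^2 - 6*b
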